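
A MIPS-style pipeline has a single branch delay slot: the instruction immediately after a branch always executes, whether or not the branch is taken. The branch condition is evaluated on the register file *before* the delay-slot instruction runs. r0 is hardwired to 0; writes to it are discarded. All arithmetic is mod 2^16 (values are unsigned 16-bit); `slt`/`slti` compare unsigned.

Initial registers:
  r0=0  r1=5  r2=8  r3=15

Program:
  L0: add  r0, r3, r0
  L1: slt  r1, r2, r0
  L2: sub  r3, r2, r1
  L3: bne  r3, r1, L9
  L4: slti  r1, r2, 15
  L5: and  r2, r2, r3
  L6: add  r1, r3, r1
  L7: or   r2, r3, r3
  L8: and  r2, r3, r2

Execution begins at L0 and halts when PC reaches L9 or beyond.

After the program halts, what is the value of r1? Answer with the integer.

1

#0 add  r0, r3, r0 ; 0/5/8/15
#1 slt  r1, r2, r0 ; 0/0/8/15
#2 sub  r3, r2, r1 ; 0/0/8/8
#3 bne  r3, r1, L9 ; 0/0/8/8 ; →target
#4 slti  r1, r2, 15 ; 0/1/8/8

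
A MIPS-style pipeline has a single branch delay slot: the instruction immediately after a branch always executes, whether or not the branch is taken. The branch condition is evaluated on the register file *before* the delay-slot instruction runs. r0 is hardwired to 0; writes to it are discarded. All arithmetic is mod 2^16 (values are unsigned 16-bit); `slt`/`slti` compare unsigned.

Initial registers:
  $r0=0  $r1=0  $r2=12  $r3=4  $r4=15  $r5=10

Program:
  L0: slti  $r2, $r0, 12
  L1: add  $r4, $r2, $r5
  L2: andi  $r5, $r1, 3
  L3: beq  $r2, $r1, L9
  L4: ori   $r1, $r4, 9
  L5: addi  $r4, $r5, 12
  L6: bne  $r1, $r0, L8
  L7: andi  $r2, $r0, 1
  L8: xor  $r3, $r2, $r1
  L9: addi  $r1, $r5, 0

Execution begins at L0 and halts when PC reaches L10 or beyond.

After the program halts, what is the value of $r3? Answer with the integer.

PC=0  slti  $r2, $r0, 12     | $r0=0 $r1=0 $r2=1 $r3=4 $r4=15 $r5=10
PC=1  add  $r4, $r2, $r5     | $r0=0 $r1=0 $r2=1 $r3=4 $r4=11 $r5=10
PC=2  andi  $r5, $r1, 3      | $r0=0 $r1=0 $r2=1 $r3=4 $r4=11 $r5=0
PC=3  beq  $r2, $r1, L9      | $r0=0 $r1=0 $r2=1 $r3=4 $r4=11 $r5=0  [not taken]
PC=4  ori   $r1, $r4, 9      | $r0=0 $r1=11 $r2=1 $r3=4 $r4=11 $r5=0
PC=5  addi  $r4, $r5, 12     | $r0=0 $r1=11 $r2=1 $r3=4 $r4=12 $r5=0
PC=6  bne  $r1, $r0, L8      | $r0=0 $r1=11 $r2=1 $r3=4 $r4=12 $r5=0  [TAKEN]
PC=7  andi  $r2, $r0, 1      | $r0=0 $r1=11 $r2=0 $r3=4 $r4=12 $r5=0
PC=8  xor  $r3, $r2, $r1     | $r0=0 $r1=11 $r2=0 $r3=11 $r4=12 $r5=0
PC=9  addi  $r1, $r5, 0      | $r0=0 $r1=0 $r2=0 $r3=11 $r4=12 $r5=0

11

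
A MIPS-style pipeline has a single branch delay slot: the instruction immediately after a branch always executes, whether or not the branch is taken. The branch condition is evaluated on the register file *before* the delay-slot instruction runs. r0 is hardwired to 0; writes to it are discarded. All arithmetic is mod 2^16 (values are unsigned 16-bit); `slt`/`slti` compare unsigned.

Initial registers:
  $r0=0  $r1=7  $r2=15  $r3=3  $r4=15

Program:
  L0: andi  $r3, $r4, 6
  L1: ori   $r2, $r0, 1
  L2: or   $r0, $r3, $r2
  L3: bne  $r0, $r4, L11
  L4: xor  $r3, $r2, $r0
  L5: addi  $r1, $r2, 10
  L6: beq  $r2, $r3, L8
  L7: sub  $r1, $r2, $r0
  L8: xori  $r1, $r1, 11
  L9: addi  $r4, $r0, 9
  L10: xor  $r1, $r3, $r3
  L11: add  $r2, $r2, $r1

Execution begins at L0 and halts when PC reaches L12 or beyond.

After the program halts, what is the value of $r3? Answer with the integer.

1

[0] andi  $r3, $r4, 6  →  {$r0:0, $r1:7, $r2:15, $r3:6, $r4:15}
[1] ori   $r2, $r0, 1  →  {$r0:0, $r1:7, $r2:1, $r3:6, $r4:15}
[2] or   $r0, $r3, $r2  →  {$r0:0, $r1:7, $r2:1, $r3:6, $r4:15}
[3] bne  $r0, $r4, L11  →  {$r0:0, $r1:7, $r2:1, $r3:6, $r4:15}  ⟨branch taken⟩
[4] xor  $r3, $r2, $r0  →  {$r0:0, $r1:7, $r2:1, $r3:1, $r4:15}
[11] add  $r2, $r2, $r1  →  {$r0:0, $r1:7, $r2:8, $r3:1, $r4:15}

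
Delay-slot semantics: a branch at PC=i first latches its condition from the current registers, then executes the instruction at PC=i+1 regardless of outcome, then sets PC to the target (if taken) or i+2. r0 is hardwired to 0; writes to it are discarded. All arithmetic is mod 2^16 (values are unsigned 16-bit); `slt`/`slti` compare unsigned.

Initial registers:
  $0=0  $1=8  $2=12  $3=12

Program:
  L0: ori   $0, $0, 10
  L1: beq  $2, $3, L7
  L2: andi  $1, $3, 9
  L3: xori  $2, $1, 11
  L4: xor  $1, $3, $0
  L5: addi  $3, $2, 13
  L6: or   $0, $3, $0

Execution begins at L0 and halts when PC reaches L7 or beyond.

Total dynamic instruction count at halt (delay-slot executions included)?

3

PC=0  ori   $0, $0, 10       | $0=0 $1=8 $2=12 $3=12
PC=1  beq  $2, $3, L7        | $0=0 $1=8 $2=12 $3=12  [TAKEN]
PC=2  andi  $1, $3, 9        | $0=0 $1=8 $2=12 $3=12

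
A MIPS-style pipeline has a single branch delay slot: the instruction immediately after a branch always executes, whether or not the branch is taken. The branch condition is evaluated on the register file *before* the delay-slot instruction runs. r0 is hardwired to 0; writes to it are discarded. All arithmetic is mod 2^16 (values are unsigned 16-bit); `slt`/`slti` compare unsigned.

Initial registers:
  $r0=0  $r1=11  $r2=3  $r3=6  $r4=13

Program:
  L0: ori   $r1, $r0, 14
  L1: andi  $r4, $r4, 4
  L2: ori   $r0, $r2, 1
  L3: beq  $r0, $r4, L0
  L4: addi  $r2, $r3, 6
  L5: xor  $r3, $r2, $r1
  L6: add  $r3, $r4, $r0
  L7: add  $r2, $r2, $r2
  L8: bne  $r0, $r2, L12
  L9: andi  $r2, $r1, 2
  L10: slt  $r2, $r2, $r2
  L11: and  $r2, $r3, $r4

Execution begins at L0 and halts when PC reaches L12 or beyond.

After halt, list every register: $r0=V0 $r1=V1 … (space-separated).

[0] ori   $r1, $r0, 14  →  {$r0:0, $r1:14, $r2:3, $r3:6, $r4:13}
[1] andi  $r4, $r4, 4  →  {$r0:0, $r1:14, $r2:3, $r3:6, $r4:4}
[2] ori   $r0, $r2, 1  →  {$r0:0, $r1:14, $r2:3, $r3:6, $r4:4}
[3] beq  $r0, $r4, L0  →  {$r0:0, $r1:14, $r2:3, $r3:6, $r4:4}  ⟨branch fallthrough⟩
[4] addi  $r2, $r3, 6  →  {$r0:0, $r1:14, $r2:12, $r3:6, $r4:4}
[5] xor  $r3, $r2, $r1  →  {$r0:0, $r1:14, $r2:12, $r3:2, $r4:4}
[6] add  $r3, $r4, $r0  →  {$r0:0, $r1:14, $r2:12, $r3:4, $r4:4}
[7] add  $r2, $r2, $r2  →  {$r0:0, $r1:14, $r2:24, $r3:4, $r4:4}
[8] bne  $r0, $r2, L12  →  {$r0:0, $r1:14, $r2:24, $r3:4, $r4:4}  ⟨branch taken⟩
[9] andi  $r2, $r1, 2  →  {$r0:0, $r1:14, $r2:2, $r3:4, $r4:4}

$r0=0 $r1=14 $r2=2 $r3=4 $r4=4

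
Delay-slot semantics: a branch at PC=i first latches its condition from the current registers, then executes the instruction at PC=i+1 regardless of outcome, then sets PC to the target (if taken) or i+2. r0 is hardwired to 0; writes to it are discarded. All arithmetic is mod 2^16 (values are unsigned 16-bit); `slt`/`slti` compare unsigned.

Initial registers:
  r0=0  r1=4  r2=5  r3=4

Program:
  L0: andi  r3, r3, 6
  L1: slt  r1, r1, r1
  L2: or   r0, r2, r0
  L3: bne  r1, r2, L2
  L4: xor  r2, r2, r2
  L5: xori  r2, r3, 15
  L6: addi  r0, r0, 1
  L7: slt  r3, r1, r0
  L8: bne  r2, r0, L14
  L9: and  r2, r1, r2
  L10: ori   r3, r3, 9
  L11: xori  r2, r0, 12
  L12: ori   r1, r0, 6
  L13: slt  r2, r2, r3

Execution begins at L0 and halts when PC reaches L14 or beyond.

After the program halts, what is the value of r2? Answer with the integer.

0

PC=0  andi  r3, r3, 6        | r0=0 r1=4 r2=5 r3=4
PC=1  slt  r1, r1, r1        | r0=0 r1=0 r2=5 r3=4
PC=2  or   r0, r2, r0        | r0=0 r1=0 r2=5 r3=4
PC=3  bne  r1, r2, L2        | r0=0 r1=0 r2=5 r3=4  [TAKEN]
PC=4  xor  r2, r2, r2        | r0=0 r1=0 r2=0 r3=4
PC=2  or   r0, r2, r0        | r0=0 r1=0 r2=0 r3=4
PC=3  bne  r1, r2, L2        | r0=0 r1=0 r2=0 r3=4  [not taken]
PC=4  xor  r2, r2, r2        | r0=0 r1=0 r2=0 r3=4
PC=5  xori  r2, r3, 15       | r0=0 r1=0 r2=11 r3=4
PC=6  addi  r0, r0, 1        | r0=0 r1=0 r2=11 r3=4
PC=7  slt  r3, r1, r0        | r0=0 r1=0 r2=11 r3=0
PC=8  bne  r2, r0, L14       | r0=0 r1=0 r2=11 r3=0  [TAKEN]
PC=9  and  r2, r1, r2        | r0=0 r1=0 r2=0 r3=0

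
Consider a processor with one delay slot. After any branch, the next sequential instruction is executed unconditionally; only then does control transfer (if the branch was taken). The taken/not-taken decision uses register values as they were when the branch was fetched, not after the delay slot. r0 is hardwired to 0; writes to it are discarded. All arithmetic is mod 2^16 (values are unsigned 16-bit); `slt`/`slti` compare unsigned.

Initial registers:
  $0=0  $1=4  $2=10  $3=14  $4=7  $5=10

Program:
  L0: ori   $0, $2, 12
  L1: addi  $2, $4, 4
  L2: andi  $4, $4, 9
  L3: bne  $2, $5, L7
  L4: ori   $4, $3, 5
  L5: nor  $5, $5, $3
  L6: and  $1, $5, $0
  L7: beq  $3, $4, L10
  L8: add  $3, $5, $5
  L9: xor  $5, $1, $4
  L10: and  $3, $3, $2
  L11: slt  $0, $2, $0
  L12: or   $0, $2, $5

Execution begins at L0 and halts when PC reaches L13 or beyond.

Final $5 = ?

#0 ori   $0, $2, 12 ; 0/4/10/14/7/10
#1 addi  $2, $4, 4 ; 0/4/11/14/7/10
#2 andi  $4, $4, 9 ; 0/4/11/14/1/10
#3 bne  $2, $5, L7 ; 0/4/11/14/1/10 ; →target
#4 ori   $4, $3, 5 ; 0/4/11/14/15/10
#7 beq  $3, $4, L10 ; 0/4/11/14/15/10 ; →fallthru
#8 add  $3, $5, $5 ; 0/4/11/20/15/10
#9 xor  $5, $1, $4 ; 0/4/11/20/15/11
#10 and  $3, $3, $2 ; 0/4/11/0/15/11
#11 slt  $0, $2, $0 ; 0/4/11/0/15/11
#12 or   $0, $2, $5 ; 0/4/11/0/15/11

11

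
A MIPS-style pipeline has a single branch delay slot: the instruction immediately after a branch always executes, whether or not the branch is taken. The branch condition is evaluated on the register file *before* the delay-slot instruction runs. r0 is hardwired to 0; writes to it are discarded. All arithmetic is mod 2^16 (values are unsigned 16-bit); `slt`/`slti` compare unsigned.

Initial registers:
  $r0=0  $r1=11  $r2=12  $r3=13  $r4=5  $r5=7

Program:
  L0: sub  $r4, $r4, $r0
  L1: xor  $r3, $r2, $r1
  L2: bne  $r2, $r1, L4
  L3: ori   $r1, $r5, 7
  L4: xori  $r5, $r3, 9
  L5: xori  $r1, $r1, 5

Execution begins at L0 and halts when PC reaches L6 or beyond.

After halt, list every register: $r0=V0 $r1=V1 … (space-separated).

$r0=0 $r1=2 $r2=12 $r3=7 $r4=5 $r5=14

[0] sub  $r4, $r4, $r0  →  {$r0:0, $r1:11, $r2:12, $r3:13, $r4:5, $r5:7}
[1] xor  $r3, $r2, $r1  →  {$r0:0, $r1:11, $r2:12, $r3:7, $r4:5, $r5:7}
[2] bne  $r2, $r1, L4  →  {$r0:0, $r1:11, $r2:12, $r3:7, $r4:5, $r5:7}  ⟨branch taken⟩
[3] ori   $r1, $r5, 7  →  {$r0:0, $r1:7, $r2:12, $r3:7, $r4:5, $r5:7}
[4] xori  $r5, $r3, 9  →  {$r0:0, $r1:7, $r2:12, $r3:7, $r4:5, $r5:14}
[5] xori  $r1, $r1, 5  →  {$r0:0, $r1:2, $r2:12, $r3:7, $r4:5, $r5:14}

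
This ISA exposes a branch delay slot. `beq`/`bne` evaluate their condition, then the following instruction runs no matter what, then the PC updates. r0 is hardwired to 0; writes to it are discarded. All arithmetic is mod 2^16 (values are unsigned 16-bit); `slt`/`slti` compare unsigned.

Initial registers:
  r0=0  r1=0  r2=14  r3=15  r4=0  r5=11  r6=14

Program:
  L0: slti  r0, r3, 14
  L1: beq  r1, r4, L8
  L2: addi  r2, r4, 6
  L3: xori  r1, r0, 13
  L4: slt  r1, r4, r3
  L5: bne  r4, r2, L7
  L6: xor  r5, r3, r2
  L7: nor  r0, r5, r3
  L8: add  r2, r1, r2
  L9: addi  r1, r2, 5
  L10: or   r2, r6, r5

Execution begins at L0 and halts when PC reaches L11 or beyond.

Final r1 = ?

  step pc=0: slti  r0, r3, 14  regs=(0,0,14,15,0,11,14)
  step pc=1: beq  r1, r4, L8  cond=T  regs=(0,0,14,15,0,11,14)
  step pc=2: addi  r2, r4, 6  regs=(0,0,6,15,0,11,14)
  step pc=8: add  r2, r1, r2  regs=(0,0,6,15,0,11,14)
  step pc=9: addi  r1, r2, 5  regs=(0,11,6,15,0,11,14)
  step pc=10: or   r2, r6, r5  regs=(0,11,15,15,0,11,14)

11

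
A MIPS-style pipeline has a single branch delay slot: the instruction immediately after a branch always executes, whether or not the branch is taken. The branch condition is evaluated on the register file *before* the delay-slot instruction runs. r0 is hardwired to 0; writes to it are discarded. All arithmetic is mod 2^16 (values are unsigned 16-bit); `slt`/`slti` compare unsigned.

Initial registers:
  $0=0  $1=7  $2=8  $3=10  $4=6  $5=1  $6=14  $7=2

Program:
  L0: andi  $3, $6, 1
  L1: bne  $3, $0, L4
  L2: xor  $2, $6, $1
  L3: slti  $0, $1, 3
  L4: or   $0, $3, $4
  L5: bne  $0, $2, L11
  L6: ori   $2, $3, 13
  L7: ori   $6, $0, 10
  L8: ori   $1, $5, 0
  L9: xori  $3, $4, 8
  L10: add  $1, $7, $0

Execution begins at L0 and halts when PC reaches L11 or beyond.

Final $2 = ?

#0 andi  $3, $6, 1 ; 0/7/8/0/6/1/14/2
#1 bne  $3, $0, L4 ; 0/7/8/0/6/1/14/2 ; →fallthru
#2 xor  $2, $6, $1 ; 0/7/9/0/6/1/14/2
#3 slti  $0, $1, 3 ; 0/7/9/0/6/1/14/2
#4 or   $0, $3, $4 ; 0/7/9/0/6/1/14/2
#5 bne  $0, $2, L11 ; 0/7/9/0/6/1/14/2 ; →target
#6 ori   $2, $3, 13 ; 0/7/13/0/6/1/14/2

13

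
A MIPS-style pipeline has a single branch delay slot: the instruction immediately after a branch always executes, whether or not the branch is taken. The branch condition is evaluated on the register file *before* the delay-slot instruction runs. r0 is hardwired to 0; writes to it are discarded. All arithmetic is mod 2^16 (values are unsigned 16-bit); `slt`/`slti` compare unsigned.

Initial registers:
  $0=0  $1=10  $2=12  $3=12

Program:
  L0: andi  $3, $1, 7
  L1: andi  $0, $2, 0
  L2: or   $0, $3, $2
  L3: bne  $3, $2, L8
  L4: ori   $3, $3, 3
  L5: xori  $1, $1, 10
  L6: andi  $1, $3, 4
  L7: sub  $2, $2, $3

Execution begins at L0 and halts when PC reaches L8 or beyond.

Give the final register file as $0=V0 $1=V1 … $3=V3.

PC=0  andi  $3, $1, 7        | $0=0 $1=10 $2=12 $3=2
PC=1  andi  $0, $2, 0        | $0=0 $1=10 $2=12 $3=2
PC=2  or   $0, $3, $2        | $0=0 $1=10 $2=12 $3=2
PC=3  bne  $3, $2, L8        | $0=0 $1=10 $2=12 $3=2  [TAKEN]
PC=4  ori   $3, $3, 3        | $0=0 $1=10 $2=12 $3=3

$0=0 $1=10 $2=12 $3=3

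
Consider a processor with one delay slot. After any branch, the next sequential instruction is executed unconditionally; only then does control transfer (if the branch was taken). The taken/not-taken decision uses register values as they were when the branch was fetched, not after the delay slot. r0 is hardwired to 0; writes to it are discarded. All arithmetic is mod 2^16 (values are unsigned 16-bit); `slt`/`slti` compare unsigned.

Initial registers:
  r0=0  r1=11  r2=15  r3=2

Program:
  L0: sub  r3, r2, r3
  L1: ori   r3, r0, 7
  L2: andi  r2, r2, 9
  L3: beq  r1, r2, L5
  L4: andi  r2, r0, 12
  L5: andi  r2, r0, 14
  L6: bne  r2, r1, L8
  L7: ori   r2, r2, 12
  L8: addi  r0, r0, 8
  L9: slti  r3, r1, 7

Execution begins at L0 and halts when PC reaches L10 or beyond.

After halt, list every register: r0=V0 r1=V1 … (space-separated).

r0=0 r1=11 r2=12 r3=0

[0] sub  r3, r2, r3  →  {r0:0, r1:11, r2:15, r3:13}
[1] ori   r3, r0, 7  →  {r0:0, r1:11, r2:15, r3:7}
[2] andi  r2, r2, 9  →  {r0:0, r1:11, r2:9, r3:7}
[3] beq  r1, r2, L5  →  {r0:0, r1:11, r2:9, r3:7}  ⟨branch fallthrough⟩
[4] andi  r2, r0, 12  →  {r0:0, r1:11, r2:0, r3:7}
[5] andi  r2, r0, 14  →  {r0:0, r1:11, r2:0, r3:7}
[6] bne  r2, r1, L8  →  {r0:0, r1:11, r2:0, r3:7}  ⟨branch taken⟩
[7] ori   r2, r2, 12  →  {r0:0, r1:11, r2:12, r3:7}
[8] addi  r0, r0, 8  →  {r0:0, r1:11, r2:12, r3:7}
[9] slti  r3, r1, 7  →  {r0:0, r1:11, r2:12, r3:0}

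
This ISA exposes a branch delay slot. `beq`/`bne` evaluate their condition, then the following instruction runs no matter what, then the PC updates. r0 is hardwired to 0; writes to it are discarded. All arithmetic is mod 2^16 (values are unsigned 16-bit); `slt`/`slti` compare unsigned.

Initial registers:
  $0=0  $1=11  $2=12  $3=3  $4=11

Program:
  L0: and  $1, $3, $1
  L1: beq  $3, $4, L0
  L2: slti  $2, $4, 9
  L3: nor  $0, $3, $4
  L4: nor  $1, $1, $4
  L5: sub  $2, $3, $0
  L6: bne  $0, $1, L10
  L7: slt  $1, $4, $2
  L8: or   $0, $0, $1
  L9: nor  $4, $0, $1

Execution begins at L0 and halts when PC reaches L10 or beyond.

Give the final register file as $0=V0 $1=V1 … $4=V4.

$0=0 $1=0 $2=3 $3=3 $4=11

PC=0  and  $1, $3, $1        | $0=0 $1=3 $2=12 $3=3 $4=11
PC=1  beq  $3, $4, L0        | $0=0 $1=3 $2=12 $3=3 $4=11  [not taken]
PC=2  slti  $2, $4, 9        | $0=0 $1=3 $2=0 $3=3 $4=11
PC=3  nor  $0, $3, $4        | $0=0 $1=3 $2=0 $3=3 $4=11
PC=4  nor  $1, $1, $4        | $0=0 $1=65524 $2=0 $3=3 $4=11
PC=5  sub  $2, $3, $0        | $0=0 $1=65524 $2=3 $3=3 $4=11
PC=6  bne  $0, $1, L10       | $0=0 $1=65524 $2=3 $3=3 $4=11  [TAKEN]
PC=7  slt  $1, $4, $2        | $0=0 $1=0 $2=3 $3=3 $4=11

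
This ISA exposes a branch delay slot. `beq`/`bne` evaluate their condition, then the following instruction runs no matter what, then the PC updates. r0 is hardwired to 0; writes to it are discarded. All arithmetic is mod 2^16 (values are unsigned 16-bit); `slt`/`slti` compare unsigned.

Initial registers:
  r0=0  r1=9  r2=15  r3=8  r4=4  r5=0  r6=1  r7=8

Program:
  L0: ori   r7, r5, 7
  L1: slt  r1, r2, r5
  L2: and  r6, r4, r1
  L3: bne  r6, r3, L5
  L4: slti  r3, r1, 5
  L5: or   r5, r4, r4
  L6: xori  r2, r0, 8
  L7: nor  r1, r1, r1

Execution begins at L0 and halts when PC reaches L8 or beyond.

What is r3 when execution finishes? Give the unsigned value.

1

[0] ori   r7, r5, 7  →  {r0:0, r1:9, r2:15, r3:8, r4:4, r5:0, r6:1, r7:7}
[1] slt  r1, r2, r5  →  {r0:0, r1:0, r2:15, r3:8, r4:4, r5:0, r6:1, r7:7}
[2] and  r6, r4, r1  →  {r0:0, r1:0, r2:15, r3:8, r4:4, r5:0, r6:0, r7:7}
[3] bne  r6, r3, L5  →  {r0:0, r1:0, r2:15, r3:8, r4:4, r5:0, r6:0, r7:7}  ⟨branch taken⟩
[4] slti  r3, r1, 5  →  {r0:0, r1:0, r2:15, r3:1, r4:4, r5:0, r6:0, r7:7}
[5] or   r5, r4, r4  →  {r0:0, r1:0, r2:15, r3:1, r4:4, r5:4, r6:0, r7:7}
[6] xori  r2, r0, 8  →  {r0:0, r1:0, r2:8, r3:1, r4:4, r5:4, r6:0, r7:7}
[7] nor  r1, r1, r1  →  {r0:0, r1:65535, r2:8, r3:1, r4:4, r5:4, r6:0, r7:7}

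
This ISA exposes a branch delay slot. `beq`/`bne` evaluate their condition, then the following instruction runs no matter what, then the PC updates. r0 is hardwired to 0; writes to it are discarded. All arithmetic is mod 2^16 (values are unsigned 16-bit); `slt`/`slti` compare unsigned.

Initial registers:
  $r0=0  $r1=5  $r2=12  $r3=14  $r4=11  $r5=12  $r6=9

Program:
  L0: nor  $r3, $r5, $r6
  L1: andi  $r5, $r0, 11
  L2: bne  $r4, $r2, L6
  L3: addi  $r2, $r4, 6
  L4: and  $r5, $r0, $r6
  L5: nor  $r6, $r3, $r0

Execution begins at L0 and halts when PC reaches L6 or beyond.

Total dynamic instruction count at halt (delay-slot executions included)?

  step pc=0: nor  $r3, $r5, $r6  regs=(0,5,12,65522,11,12,9)
  step pc=1: andi  $r5, $r0, 11  regs=(0,5,12,65522,11,0,9)
  step pc=2: bne  $r4, $r2, L6  cond=T  regs=(0,5,12,65522,11,0,9)
  step pc=3: addi  $r2, $r4, 6  regs=(0,5,17,65522,11,0,9)

4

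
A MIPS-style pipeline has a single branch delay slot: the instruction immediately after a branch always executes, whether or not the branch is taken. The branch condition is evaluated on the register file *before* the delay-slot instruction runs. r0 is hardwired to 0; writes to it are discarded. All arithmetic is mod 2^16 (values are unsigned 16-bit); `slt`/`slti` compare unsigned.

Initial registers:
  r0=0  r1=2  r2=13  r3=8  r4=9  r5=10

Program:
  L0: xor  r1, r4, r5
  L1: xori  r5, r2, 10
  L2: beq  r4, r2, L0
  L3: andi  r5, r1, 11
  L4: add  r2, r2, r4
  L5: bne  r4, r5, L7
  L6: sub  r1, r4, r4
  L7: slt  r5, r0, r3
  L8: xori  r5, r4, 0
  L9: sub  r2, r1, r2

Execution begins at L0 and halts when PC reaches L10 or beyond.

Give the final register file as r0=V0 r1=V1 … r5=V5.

PC=0  xor  r1, r4, r5        | r0=0 r1=3 r2=13 r3=8 r4=9 r5=10
PC=1  xori  r5, r2, 10       | r0=0 r1=3 r2=13 r3=8 r4=9 r5=7
PC=2  beq  r4, r2, L0        | r0=0 r1=3 r2=13 r3=8 r4=9 r5=7  [not taken]
PC=3  andi  r5, r1, 11       | r0=0 r1=3 r2=13 r3=8 r4=9 r5=3
PC=4  add  r2, r2, r4        | r0=0 r1=3 r2=22 r3=8 r4=9 r5=3
PC=5  bne  r4, r5, L7        | r0=0 r1=3 r2=22 r3=8 r4=9 r5=3  [TAKEN]
PC=6  sub  r1, r4, r4        | r0=0 r1=0 r2=22 r3=8 r4=9 r5=3
PC=7  slt  r5, r0, r3        | r0=0 r1=0 r2=22 r3=8 r4=9 r5=1
PC=8  xori  r5, r4, 0        | r0=0 r1=0 r2=22 r3=8 r4=9 r5=9
PC=9  sub  r2, r1, r2        | r0=0 r1=0 r2=65514 r3=8 r4=9 r5=9

r0=0 r1=0 r2=65514 r3=8 r4=9 r5=9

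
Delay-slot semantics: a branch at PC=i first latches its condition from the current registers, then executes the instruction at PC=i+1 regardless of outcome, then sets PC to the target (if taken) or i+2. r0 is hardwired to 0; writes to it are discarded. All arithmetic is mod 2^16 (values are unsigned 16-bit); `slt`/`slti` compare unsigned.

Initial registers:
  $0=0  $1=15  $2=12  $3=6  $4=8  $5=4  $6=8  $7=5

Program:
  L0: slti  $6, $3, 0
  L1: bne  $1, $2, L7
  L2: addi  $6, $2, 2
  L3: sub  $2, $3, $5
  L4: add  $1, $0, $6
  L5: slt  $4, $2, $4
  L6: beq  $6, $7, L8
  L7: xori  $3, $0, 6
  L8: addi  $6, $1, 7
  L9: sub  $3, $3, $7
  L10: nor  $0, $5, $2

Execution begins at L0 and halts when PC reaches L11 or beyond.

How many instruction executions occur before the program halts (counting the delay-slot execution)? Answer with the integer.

PC=0  slti  $6, $3, 0        | $0=0 $1=15 $2=12 $3=6 $4=8 $5=4 $6=0 $7=5
PC=1  bne  $1, $2, L7        | $0=0 $1=15 $2=12 $3=6 $4=8 $5=4 $6=0 $7=5  [TAKEN]
PC=2  addi  $6, $2, 2        | $0=0 $1=15 $2=12 $3=6 $4=8 $5=4 $6=14 $7=5
PC=7  xori  $3, $0, 6        | $0=0 $1=15 $2=12 $3=6 $4=8 $5=4 $6=14 $7=5
PC=8  addi  $6, $1, 7        | $0=0 $1=15 $2=12 $3=6 $4=8 $5=4 $6=22 $7=5
PC=9  sub  $3, $3, $7        | $0=0 $1=15 $2=12 $3=1 $4=8 $5=4 $6=22 $7=5
PC=10 nor  $0, $5, $2        | $0=0 $1=15 $2=12 $3=1 $4=8 $5=4 $6=22 $7=5

7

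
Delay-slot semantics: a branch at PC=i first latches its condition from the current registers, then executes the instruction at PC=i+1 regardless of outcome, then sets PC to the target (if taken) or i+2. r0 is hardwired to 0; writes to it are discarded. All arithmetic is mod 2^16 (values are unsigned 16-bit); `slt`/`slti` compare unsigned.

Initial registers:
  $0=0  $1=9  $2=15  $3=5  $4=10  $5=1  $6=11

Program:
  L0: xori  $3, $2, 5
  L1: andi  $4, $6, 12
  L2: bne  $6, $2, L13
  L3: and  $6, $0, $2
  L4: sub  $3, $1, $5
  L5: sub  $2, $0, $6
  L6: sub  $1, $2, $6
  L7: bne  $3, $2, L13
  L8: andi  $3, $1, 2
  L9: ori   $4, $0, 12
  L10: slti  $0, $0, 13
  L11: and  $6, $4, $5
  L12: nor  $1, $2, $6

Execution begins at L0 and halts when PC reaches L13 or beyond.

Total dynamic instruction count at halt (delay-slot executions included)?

[0] xori  $3, $2, 5  →  {$0:0, $1:9, $2:15, $3:10, $4:10, $5:1, $6:11}
[1] andi  $4, $6, 12  →  {$0:0, $1:9, $2:15, $3:10, $4:8, $5:1, $6:11}
[2] bne  $6, $2, L13  →  {$0:0, $1:9, $2:15, $3:10, $4:8, $5:1, $6:11}  ⟨branch taken⟩
[3] and  $6, $0, $2  →  {$0:0, $1:9, $2:15, $3:10, $4:8, $5:1, $6:0}

4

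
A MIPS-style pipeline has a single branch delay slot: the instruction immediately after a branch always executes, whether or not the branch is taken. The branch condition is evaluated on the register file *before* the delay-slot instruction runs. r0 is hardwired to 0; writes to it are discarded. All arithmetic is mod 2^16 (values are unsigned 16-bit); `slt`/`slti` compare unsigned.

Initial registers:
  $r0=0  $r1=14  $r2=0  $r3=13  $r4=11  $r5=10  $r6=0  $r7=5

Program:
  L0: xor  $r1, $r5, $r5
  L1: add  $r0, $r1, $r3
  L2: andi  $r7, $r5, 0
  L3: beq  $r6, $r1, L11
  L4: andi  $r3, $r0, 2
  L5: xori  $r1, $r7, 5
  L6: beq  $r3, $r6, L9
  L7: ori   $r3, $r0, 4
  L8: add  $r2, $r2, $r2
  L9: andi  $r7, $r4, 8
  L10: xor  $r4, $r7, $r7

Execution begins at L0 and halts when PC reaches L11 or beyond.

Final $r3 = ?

0

  step pc=0: xor  $r1, $r5, $r5  regs=(0,0,0,13,11,10,0,5)
  step pc=1: add  $r0, $r1, $r3  regs=(0,0,0,13,11,10,0,5)
  step pc=2: andi  $r7, $r5, 0  regs=(0,0,0,13,11,10,0,0)
  step pc=3: beq  $r6, $r1, L11  cond=T  regs=(0,0,0,13,11,10,0,0)
  step pc=4: andi  $r3, $r0, 2  regs=(0,0,0,0,11,10,0,0)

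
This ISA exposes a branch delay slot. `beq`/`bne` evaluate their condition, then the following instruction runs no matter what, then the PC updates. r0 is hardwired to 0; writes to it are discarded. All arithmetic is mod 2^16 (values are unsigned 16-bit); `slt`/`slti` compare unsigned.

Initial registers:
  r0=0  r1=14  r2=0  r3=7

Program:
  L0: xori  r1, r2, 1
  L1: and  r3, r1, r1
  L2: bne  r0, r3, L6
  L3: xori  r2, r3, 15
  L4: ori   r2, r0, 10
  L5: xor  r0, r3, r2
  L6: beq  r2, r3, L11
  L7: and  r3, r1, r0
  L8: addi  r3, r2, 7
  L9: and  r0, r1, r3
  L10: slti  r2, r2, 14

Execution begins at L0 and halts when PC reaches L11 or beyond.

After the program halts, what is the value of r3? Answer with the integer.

21

PC=0  xori  r1, r2, 1        | r0=0 r1=1 r2=0 r3=7
PC=1  and  r3, r1, r1        | r0=0 r1=1 r2=0 r3=1
PC=2  bne  r0, r3, L6        | r0=0 r1=1 r2=0 r3=1  [TAKEN]
PC=3  xori  r2, r3, 15       | r0=0 r1=1 r2=14 r3=1
PC=6  beq  r2, r3, L11       | r0=0 r1=1 r2=14 r3=1  [not taken]
PC=7  and  r3, r1, r0        | r0=0 r1=1 r2=14 r3=0
PC=8  addi  r3, r2, 7        | r0=0 r1=1 r2=14 r3=21
PC=9  and  r0, r1, r3        | r0=0 r1=1 r2=14 r3=21
PC=10 slti  r2, r2, 14       | r0=0 r1=1 r2=0 r3=21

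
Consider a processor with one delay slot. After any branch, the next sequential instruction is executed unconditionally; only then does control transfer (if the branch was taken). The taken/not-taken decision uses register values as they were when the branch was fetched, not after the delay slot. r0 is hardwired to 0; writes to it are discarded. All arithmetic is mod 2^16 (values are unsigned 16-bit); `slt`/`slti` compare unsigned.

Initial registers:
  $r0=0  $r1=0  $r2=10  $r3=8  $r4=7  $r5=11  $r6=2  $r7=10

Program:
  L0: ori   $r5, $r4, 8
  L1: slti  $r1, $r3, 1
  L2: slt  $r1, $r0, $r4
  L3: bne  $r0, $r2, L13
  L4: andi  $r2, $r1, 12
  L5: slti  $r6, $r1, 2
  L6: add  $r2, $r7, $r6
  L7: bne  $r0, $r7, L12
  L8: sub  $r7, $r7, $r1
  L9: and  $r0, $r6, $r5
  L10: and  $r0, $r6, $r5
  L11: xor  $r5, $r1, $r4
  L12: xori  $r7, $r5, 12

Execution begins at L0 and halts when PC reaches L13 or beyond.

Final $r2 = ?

#0 ori   $r5, $r4, 8 ; 0/0/10/8/7/15/2/10
#1 slti  $r1, $r3, 1 ; 0/0/10/8/7/15/2/10
#2 slt  $r1, $r0, $r4 ; 0/1/10/8/7/15/2/10
#3 bne  $r0, $r2, L13 ; 0/1/10/8/7/15/2/10 ; →target
#4 andi  $r2, $r1, 12 ; 0/1/0/8/7/15/2/10

0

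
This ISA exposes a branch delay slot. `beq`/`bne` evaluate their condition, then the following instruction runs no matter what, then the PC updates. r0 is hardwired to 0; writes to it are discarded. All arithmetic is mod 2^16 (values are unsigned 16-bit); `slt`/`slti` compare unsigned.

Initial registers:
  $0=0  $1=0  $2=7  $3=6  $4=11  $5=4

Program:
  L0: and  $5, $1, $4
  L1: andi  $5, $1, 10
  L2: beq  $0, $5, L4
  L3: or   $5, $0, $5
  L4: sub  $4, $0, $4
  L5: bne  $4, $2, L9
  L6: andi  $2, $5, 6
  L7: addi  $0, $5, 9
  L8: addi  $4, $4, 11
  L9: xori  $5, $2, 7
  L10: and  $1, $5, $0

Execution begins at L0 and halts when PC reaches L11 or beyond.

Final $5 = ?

7

[0] and  $5, $1, $4  →  {$0:0, $1:0, $2:7, $3:6, $4:11, $5:0}
[1] andi  $5, $1, 10  →  {$0:0, $1:0, $2:7, $3:6, $4:11, $5:0}
[2] beq  $0, $5, L4  →  {$0:0, $1:0, $2:7, $3:6, $4:11, $5:0}  ⟨branch taken⟩
[3] or   $5, $0, $5  →  {$0:0, $1:0, $2:7, $3:6, $4:11, $5:0}
[4] sub  $4, $0, $4  →  {$0:0, $1:0, $2:7, $3:6, $4:65525, $5:0}
[5] bne  $4, $2, L9  →  {$0:0, $1:0, $2:7, $3:6, $4:65525, $5:0}  ⟨branch taken⟩
[6] andi  $2, $5, 6  →  {$0:0, $1:0, $2:0, $3:6, $4:65525, $5:0}
[9] xori  $5, $2, 7  →  {$0:0, $1:0, $2:0, $3:6, $4:65525, $5:7}
[10] and  $1, $5, $0  →  {$0:0, $1:0, $2:0, $3:6, $4:65525, $5:7}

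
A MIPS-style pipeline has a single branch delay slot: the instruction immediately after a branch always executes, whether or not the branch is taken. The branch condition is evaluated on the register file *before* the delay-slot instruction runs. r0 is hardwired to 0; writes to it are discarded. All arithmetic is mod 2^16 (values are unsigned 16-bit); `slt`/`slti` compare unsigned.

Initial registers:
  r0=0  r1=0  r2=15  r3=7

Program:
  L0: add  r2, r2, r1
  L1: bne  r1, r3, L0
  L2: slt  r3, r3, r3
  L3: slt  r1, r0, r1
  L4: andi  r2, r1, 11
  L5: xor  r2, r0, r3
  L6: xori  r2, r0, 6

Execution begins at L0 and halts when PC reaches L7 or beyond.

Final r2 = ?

PC=0  add  r2, r2, r1        | r0=0 r1=0 r2=15 r3=7
PC=1  bne  r1, r3, L0        | r0=0 r1=0 r2=15 r3=7  [TAKEN]
PC=2  slt  r3, r3, r3        | r0=0 r1=0 r2=15 r3=0
PC=0  add  r2, r2, r1        | r0=0 r1=0 r2=15 r3=0
PC=1  bne  r1, r3, L0        | r0=0 r1=0 r2=15 r3=0  [not taken]
PC=2  slt  r3, r3, r3        | r0=0 r1=0 r2=15 r3=0
PC=3  slt  r1, r0, r1        | r0=0 r1=0 r2=15 r3=0
PC=4  andi  r2, r1, 11       | r0=0 r1=0 r2=0 r3=0
PC=5  xor  r2, r0, r3        | r0=0 r1=0 r2=0 r3=0
PC=6  xori  r2, r0, 6        | r0=0 r1=0 r2=6 r3=0

6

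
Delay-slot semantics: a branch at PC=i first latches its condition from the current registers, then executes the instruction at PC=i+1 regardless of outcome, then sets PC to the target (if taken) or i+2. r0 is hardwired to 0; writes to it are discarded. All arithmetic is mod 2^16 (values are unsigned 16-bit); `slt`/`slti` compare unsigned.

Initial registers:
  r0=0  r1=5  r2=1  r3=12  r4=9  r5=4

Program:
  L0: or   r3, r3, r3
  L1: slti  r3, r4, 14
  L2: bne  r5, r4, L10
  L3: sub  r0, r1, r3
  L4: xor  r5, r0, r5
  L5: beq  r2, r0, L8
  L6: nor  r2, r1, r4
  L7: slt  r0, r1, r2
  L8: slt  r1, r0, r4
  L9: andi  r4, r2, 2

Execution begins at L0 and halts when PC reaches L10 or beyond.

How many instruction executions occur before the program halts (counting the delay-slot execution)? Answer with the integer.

PC=0  or   r3, r3, r3        | r0=0 r1=5 r2=1 r3=12 r4=9 r5=4
PC=1  slti  r3, r4, 14       | r0=0 r1=5 r2=1 r3=1 r4=9 r5=4
PC=2  bne  r5, r4, L10       | r0=0 r1=5 r2=1 r3=1 r4=9 r5=4  [TAKEN]
PC=3  sub  r0, r1, r3        | r0=0 r1=5 r2=1 r3=1 r4=9 r5=4

4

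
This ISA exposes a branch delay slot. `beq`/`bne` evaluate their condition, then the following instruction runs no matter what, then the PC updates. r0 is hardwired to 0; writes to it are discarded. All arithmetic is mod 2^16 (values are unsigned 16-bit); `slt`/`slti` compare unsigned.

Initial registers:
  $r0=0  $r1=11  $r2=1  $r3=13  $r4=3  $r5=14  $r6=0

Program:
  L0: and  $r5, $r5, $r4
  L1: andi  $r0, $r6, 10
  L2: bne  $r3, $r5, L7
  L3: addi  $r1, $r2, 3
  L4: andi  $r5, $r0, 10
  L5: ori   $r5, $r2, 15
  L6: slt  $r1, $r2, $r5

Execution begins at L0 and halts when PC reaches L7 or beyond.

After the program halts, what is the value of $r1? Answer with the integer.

4

PC=0  and  $r5, $r5, $r4     | $r0=0 $r1=11 $r2=1 $r3=13 $r4=3 $r5=2 $r6=0
PC=1  andi  $r0, $r6, 10     | $r0=0 $r1=11 $r2=1 $r3=13 $r4=3 $r5=2 $r6=0
PC=2  bne  $r3, $r5, L7      | $r0=0 $r1=11 $r2=1 $r3=13 $r4=3 $r5=2 $r6=0  [TAKEN]
PC=3  addi  $r1, $r2, 3      | $r0=0 $r1=4 $r2=1 $r3=13 $r4=3 $r5=2 $r6=0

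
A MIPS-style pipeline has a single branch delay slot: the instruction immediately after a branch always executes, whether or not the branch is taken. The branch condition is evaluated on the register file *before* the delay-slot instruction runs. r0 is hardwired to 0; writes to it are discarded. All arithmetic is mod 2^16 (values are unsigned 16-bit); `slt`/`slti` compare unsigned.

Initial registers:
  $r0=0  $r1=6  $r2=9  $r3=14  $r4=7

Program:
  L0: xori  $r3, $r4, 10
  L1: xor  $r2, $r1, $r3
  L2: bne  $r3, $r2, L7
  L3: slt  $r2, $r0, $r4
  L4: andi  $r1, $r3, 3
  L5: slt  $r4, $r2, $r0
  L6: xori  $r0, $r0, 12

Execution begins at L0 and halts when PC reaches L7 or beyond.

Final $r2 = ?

1

PC=0  xori  $r3, $r4, 10     | $r0=0 $r1=6 $r2=9 $r3=13 $r4=7
PC=1  xor  $r2, $r1, $r3     | $r0=0 $r1=6 $r2=11 $r3=13 $r4=7
PC=2  bne  $r3, $r2, L7      | $r0=0 $r1=6 $r2=11 $r3=13 $r4=7  [TAKEN]
PC=3  slt  $r2, $r0, $r4     | $r0=0 $r1=6 $r2=1 $r3=13 $r4=7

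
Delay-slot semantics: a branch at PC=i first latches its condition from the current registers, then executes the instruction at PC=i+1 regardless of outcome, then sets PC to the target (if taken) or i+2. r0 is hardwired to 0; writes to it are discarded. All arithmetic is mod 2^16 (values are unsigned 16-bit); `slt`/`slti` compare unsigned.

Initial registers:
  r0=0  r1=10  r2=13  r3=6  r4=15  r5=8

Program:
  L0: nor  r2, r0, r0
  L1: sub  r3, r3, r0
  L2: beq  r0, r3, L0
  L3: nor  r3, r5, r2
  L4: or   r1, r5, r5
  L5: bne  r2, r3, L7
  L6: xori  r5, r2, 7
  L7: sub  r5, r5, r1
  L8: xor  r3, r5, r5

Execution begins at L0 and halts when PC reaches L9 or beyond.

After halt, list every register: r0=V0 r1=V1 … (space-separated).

r0=0 r1=8 r2=65535 r3=0 r4=15 r5=65520

PC=0  nor  r2, r0, r0        | r0=0 r1=10 r2=65535 r3=6 r4=15 r5=8
PC=1  sub  r3, r3, r0        | r0=0 r1=10 r2=65535 r3=6 r4=15 r5=8
PC=2  beq  r0, r3, L0        | r0=0 r1=10 r2=65535 r3=6 r4=15 r5=8  [not taken]
PC=3  nor  r3, r5, r2        | r0=0 r1=10 r2=65535 r3=0 r4=15 r5=8
PC=4  or   r1, r5, r5        | r0=0 r1=8 r2=65535 r3=0 r4=15 r5=8
PC=5  bne  r2, r3, L7        | r0=0 r1=8 r2=65535 r3=0 r4=15 r5=8  [TAKEN]
PC=6  xori  r5, r2, 7        | r0=0 r1=8 r2=65535 r3=0 r4=15 r5=65528
PC=7  sub  r5, r5, r1        | r0=0 r1=8 r2=65535 r3=0 r4=15 r5=65520
PC=8  xor  r3, r5, r5        | r0=0 r1=8 r2=65535 r3=0 r4=15 r5=65520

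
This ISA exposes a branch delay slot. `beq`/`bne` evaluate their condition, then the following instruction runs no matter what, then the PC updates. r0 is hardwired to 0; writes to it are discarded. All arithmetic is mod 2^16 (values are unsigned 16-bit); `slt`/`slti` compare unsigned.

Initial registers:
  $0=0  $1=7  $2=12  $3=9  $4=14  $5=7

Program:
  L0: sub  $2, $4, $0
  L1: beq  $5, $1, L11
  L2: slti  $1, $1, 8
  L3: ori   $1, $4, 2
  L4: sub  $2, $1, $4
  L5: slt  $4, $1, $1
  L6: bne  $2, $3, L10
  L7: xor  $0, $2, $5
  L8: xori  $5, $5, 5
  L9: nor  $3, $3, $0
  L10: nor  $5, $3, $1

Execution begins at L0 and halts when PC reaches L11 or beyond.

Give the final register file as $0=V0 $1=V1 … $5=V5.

$0=0 $1=1 $2=14 $3=9 $4=14 $5=7

PC=0  sub  $2, $4, $0        | $0=0 $1=7 $2=14 $3=9 $4=14 $5=7
PC=1  beq  $5, $1, L11       | $0=0 $1=7 $2=14 $3=9 $4=14 $5=7  [TAKEN]
PC=2  slti  $1, $1, 8        | $0=0 $1=1 $2=14 $3=9 $4=14 $5=7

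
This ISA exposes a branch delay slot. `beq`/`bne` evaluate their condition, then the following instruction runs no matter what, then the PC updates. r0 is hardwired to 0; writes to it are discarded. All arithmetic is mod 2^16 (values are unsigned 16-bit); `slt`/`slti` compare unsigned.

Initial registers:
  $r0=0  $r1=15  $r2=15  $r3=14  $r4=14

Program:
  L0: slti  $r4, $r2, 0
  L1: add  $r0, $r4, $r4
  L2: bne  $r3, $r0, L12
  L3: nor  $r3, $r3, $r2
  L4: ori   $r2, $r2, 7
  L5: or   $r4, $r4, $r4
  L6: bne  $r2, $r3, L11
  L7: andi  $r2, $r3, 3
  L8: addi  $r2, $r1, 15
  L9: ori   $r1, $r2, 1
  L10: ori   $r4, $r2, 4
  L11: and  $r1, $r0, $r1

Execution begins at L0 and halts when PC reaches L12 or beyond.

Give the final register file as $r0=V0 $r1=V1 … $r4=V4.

#0 slti  $r4, $r2, 0 ; 0/15/15/14/0
#1 add  $r0, $r4, $r4 ; 0/15/15/14/0
#2 bne  $r3, $r0, L12 ; 0/15/15/14/0 ; →target
#3 nor  $r3, $r3, $r2 ; 0/15/15/65520/0

$r0=0 $r1=15 $r2=15 $r3=65520 $r4=0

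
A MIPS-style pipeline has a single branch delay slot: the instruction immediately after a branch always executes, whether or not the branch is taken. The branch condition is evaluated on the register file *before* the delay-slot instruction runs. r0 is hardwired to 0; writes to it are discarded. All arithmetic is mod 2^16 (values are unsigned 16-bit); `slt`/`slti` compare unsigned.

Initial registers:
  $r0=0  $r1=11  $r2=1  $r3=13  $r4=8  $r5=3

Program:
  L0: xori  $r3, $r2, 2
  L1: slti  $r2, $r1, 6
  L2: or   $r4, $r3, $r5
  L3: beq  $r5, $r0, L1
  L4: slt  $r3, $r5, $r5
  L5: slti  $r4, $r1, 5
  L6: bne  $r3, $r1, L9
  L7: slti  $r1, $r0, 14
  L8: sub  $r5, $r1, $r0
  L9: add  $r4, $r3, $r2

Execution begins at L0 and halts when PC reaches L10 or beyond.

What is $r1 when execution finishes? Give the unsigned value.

1

[0] xori  $r3, $r2, 2  →  {$r0:0, $r1:11, $r2:1, $r3:3, $r4:8, $r5:3}
[1] slti  $r2, $r1, 6  →  {$r0:0, $r1:11, $r2:0, $r3:3, $r4:8, $r5:3}
[2] or   $r4, $r3, $r5  →  {$r0:0, $r1:11, $r2:0, $r3:3, $r4:3, $r5:3}
[3] beq  $r5, $r0, L1  →  {$r0:0, $r1:11, $r2:0, $r3:3, $r4:3, $r5:3}  ⟨branch fallthrough⟩
[4] slt  $r3, $r5, $r5  →  {$r0:0, $r1:11, $r2:0, $r3:0, $r4:3, $r5:3}
[5] slti  $r4, $r1, 5  →  {$r0:0, $r1:11, $r2:0, $r3:0, $r4:0, $r5:3}
[6] bne  $r3, $r1, L9  →  {$r0:0, $r1:11, $r2:0, $r3:0, $r4:0, $r5:3}  ⟨branch taken⟩
[7] slti  $r1, $r0, 14  →  {$r0:0, $r1:1, $r2:0, $r3:0, $r4:0, $r5:3}
[9] add  $r4, $r3, $r2  →  {$r0:0, $r1:1, $r2:0, $r3:0, $r4:0, $r5:3}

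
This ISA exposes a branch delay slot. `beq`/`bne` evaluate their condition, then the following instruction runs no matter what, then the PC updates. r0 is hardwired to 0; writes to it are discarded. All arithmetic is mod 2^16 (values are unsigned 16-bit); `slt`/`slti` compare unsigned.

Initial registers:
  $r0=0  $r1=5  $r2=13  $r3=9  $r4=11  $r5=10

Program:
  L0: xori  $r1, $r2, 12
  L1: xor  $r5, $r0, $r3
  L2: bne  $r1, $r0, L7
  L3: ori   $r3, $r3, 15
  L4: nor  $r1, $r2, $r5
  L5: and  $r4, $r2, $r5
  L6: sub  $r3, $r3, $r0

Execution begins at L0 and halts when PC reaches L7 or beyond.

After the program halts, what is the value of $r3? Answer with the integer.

#0 xori  $r1, $r2, 12 ; 0/1/13/9/11/10
#1 xor  $r5, $r0, $r3 ; 0/1/13/9/11/9
#2 bne  $r1, $r0, L7 ; 0/1/13/9/11/9 ; →target
#3 ori   $r3, $r3, 15 ; 0/1/13/15/11/9

15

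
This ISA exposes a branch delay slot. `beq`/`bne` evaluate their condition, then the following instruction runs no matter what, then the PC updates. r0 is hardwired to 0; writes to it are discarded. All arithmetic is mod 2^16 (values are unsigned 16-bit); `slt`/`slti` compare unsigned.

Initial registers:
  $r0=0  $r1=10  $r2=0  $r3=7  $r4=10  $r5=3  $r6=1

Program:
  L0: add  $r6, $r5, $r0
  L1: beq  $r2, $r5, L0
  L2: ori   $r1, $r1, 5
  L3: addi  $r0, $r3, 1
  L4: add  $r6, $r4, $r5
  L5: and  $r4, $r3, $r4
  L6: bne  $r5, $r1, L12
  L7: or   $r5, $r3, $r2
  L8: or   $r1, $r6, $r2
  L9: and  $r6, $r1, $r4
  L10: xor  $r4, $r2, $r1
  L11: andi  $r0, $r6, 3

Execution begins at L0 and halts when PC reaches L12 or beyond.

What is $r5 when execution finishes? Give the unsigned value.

#0 add  $r6, $r5, $r0 ; 0/10/0/7/10/3/3
#1 beq  $r2, $r5, L0 ; 0/10/0/7/10/3/3 ; →fallthru
#2 ori   $r1, $r1, 5 ; 0/15/0/7/10/3/3
#3 addi  $r0, $r3, 1 ; 0/15/0/7/10/3/3
#4 add  $r6, $r4, $r5 ; 0/15/0/7/10/3/13
#5 and  $r4, $r3, $r4 ; 0/15/0/7/2/3/13
#6 bne  $r5, $r1, L12 ; 0/15/0/7/2/3/13 ; →target
#7 or   $r5, $r3, $r2 ; 0/15/0/7/2/7/13

7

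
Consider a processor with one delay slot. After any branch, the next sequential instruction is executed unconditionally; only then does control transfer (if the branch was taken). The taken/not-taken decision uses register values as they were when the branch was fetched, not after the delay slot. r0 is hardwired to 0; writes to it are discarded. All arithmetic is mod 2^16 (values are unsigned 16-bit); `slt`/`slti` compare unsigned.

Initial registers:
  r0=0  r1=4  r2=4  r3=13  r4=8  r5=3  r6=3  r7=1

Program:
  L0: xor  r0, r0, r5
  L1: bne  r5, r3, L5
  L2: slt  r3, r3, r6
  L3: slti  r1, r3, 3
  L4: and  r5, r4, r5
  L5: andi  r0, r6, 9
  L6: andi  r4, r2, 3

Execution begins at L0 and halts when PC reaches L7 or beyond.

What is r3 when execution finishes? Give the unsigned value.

0

#0 xor  r0, r0, r5 ; 0/4/4/13/8/3/3/1
#1 bne  r5, r3, L5 ; 0/4/4/13/8/3/3/1 ; →target
#2 slt  r3, r3, r6 ; 0/4/4/0/8/3/3/1
#5 andi  r0, r6, 9 ; 0/4/4/0/8/3/3/1
#6 andi  r4, r2, 3 ; 0/4/4/0/0/3/3/1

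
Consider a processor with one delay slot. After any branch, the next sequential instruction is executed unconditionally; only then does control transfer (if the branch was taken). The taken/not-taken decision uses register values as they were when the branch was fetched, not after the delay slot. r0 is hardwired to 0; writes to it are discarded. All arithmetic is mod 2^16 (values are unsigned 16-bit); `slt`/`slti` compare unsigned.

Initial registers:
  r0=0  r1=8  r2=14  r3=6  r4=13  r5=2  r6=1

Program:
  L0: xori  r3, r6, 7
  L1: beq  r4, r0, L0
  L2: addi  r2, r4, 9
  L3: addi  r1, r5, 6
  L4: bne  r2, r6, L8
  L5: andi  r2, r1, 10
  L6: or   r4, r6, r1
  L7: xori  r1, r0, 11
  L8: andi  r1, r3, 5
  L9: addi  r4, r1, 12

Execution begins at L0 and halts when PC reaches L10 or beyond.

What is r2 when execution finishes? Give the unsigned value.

PC=0  xori  r3, r6, 7        | r0=0 r1=8 r2=14 r3=6 r4=13 r5=2 r6=1
PC=1  beq  r4, r0, L0        | r0=0 r1=8 r2=14 r3=6 r4=13 r5=2 r6=1  [not taken]
PC=2  addi  r2, r4, 9        | r0=0 r1=8 r2=22 r3=6 r4=13 r5=2 r6=1
PC=3  addi  r1, r5, 6        | r0=0 r1=8 r2=22 r3=6 r4=13 r5=2 r6=1
PC=4  bne  r2, r6, L8        | r0=0 r1=8 r2=22 r3=6 r4=13 r5=2 r6=1  [TAKEN]
PC=5  andi  r2, r1, 10       | r0=0 r1=8 r2=8 r3=6 r4=13 r5=2 r6=1
PC=8  andi  r1, r3, 5        | r0=0 r1=4 r2=8 r3=6 r4=13 r5=2 r6=1
PC=9  addi  r4, r1, 12       | r0=0 r1=4 r2=8 r3=6 r4=16 r5=2 r6=1

8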